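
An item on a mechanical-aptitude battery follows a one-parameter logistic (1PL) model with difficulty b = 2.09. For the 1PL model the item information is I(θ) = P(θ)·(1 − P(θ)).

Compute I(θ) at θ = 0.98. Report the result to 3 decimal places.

0.186

P = 1/(1+e^{1.1100}) = 0.2479
P(1−P) = 0.2479 × 0.7521 = 0.1864
I = P(1−P) = 0.18643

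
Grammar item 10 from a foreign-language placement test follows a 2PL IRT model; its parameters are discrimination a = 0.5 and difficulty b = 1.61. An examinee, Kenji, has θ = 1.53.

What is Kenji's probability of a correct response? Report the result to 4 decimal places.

P(θ) = 1 / (1 + exp(−a(θ − b)))
Exponent: 0.5 × (1.53 − 1.61) = -0.0400
1/(1 + e^{0.0400}) = 0.4900

0.4900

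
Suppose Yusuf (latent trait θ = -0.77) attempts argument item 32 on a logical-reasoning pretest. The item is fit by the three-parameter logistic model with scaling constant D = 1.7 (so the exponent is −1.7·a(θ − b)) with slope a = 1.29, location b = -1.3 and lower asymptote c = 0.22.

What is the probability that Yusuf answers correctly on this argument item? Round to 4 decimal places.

0.8142

P(θ) = c + (1 − c) · 1 / (1 + exp(−D·a(θ − b)))
Exponent: 1.7 × 1.29 × (-0.77 − (-1.3)) = 1.1623
1/(1 + e^{-1.1623}) = 0.7617
P = 0.22 + 0.78 × 0.7617 = 0.8142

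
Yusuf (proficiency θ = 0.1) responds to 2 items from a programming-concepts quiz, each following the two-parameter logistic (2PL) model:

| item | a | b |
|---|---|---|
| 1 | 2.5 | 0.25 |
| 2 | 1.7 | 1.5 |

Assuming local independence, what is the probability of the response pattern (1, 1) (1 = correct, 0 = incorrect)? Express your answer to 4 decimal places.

P(θ) = 1 / (1 + exp(−a(θ − b)))
P_1 = 1/(1+e^{0.3750}) = 0.4073
P_2 = 1/(1+e^{2.3800}) = 0.0847
L = P_1 × P_2 = 0.4073 × 0.0847 = 0.03451

0.0345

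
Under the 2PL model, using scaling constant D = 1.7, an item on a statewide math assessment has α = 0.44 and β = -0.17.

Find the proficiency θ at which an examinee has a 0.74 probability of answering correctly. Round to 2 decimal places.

1.23

P(θ) = 1 / (1 + exp(−D·α(θ − β)))
logit = ln(0.7400/0.2600) = 1.0460
θ = β + logit/(1.7·α) = -0.17 + 1.0460/0.7480 = 1.2284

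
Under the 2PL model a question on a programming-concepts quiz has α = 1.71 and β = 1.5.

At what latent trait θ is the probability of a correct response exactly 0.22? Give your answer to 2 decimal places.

0.76

P(θ) = 1 / (1 + exp(−α(θ − β)))
logit = ln(0.2200/0.7800) = -1.2657
θ = β + logit/(α) = 1.5 + (-1.2657)/1.7100 = 0.7598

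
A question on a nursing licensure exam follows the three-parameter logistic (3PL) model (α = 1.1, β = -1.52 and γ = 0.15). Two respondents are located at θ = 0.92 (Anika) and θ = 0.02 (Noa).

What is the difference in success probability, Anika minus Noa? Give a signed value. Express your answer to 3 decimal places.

P(θ) = γ + (1 − γ) · 1 / (1 + exp(−α(θ − β)))
P(Anika) = 0.9457  [exponent 2.6840]
P(Noa) = 0.8680  [exponent 1.6940]
Difference = 0.9457 − 0.8680 = 0.0776

0.078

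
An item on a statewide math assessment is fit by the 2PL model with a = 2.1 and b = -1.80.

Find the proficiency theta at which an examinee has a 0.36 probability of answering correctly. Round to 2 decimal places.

-2.07

P(theta) = 1 / (1 + exp(−a(theta − b)))
logit = ln(0.3600/0.6400) = -0.5754
theta = b + logit/(a) = -1.80 + (-0.5754)/2.1000 = -2.0740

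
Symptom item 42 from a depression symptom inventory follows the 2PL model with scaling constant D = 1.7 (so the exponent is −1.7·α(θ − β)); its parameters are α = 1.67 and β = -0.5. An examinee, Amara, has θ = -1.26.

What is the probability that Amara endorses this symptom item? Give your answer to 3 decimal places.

P(θ) = 1 / (1 + exp(−D·α(θ − β)))
Exponent: 1.7 × 1.67 × (-1.26 − (-0.5)) = -2.1576
1/(1 + e^{2.1576}) = 0.1036
P = 0.1036

0.104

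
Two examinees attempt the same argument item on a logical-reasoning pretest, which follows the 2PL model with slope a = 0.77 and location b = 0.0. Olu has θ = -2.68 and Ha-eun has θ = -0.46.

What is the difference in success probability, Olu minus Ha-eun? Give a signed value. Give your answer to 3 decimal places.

-0.300

P(θ) = 1 / (1 + exp(−a(θ − b)))
P(Olu) = 0.1127  [exponent -2.0636]
P(Ha-eun) = 0.4124  [exponent -0.3542]
Difference = 0.1127 − 0.4124 = -0.2997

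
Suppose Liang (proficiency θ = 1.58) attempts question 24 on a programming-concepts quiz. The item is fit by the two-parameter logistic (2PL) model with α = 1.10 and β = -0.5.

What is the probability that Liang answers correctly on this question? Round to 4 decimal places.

P(θ) = 1 / (1 + exp(−α(θ − β)))
Exponent: 1.10 × (1.58 − (-0.5)) = 2.2880
1/(1 + e^{-2.2880}) = 0.9079

0.9079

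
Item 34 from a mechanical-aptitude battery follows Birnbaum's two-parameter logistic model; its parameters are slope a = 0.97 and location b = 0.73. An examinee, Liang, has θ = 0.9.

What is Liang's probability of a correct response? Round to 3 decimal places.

0.541

P(θ) = 1 / (1 + exp(−a(θ − b)))
Exponent: 0.97 × (0.9 − 0.73) = 0.1649
1/(1 + e^{-0.1649}) = 0.5411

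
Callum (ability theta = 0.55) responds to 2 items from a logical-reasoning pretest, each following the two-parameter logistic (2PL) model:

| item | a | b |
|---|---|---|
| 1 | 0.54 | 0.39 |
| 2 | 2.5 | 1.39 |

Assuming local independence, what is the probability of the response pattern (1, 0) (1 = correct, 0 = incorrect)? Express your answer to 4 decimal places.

P(theta) = 1 / (1 + exp(−a(theta − b)))
P_1 = 1/(1+e^{-0.0864}) = 0.5216
P_2 = 1/(1+e^{2.1000}) = 0.1091
L = P_1 × (1−P_2) = 0.5216 × 0.8909 = 0.46468

0.4647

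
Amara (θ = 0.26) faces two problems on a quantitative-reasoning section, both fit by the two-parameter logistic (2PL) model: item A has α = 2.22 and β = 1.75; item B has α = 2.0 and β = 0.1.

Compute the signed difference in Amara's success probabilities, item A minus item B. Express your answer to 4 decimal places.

P(θ) = 1 / (1 + exp(−α(θ − β)))
P_A = 0.0353
P_B = 0.5793
P_A − P_B = -0.5440

-0.5440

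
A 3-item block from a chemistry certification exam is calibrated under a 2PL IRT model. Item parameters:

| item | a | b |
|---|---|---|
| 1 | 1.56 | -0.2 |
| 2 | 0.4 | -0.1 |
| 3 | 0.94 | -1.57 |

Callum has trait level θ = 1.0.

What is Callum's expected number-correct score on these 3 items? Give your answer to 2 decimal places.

2.39

P(θ) = 1 / (1 + exp(−a(θ − b)))
P_1 = 1/(1+e^{-1.8720}) = 0.8667
P_2 = 1/(1+e^{-0.4400}) = 0.6083
P_3 = 1/(1+e^{-2.4158}) = 0.9180
E[score] = 0.8667 + 0.6083 + 0.9180 = 2.3930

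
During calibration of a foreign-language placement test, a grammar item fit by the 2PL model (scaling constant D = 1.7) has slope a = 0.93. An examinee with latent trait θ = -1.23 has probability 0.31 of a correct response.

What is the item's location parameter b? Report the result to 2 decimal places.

P(θ) = 1 / (1 + exp(−D·a(θ − b)))
logit(0.31) = ln(0.31/0.69) = -0.8001
b = θ − logit/(1.7·a) = -1.23 − (-0.8001)/1.5810 = -0.7239

-0.72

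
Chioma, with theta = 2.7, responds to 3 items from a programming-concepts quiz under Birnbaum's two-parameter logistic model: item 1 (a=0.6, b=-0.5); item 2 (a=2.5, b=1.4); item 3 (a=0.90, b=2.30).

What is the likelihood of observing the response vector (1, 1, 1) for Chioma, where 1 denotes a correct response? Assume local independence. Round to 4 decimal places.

P(theta) = 1 / (1 + exp(−a(theta − b)))
P_1 = 1/(1+e^{-1.9200}) = 0.8721
P_2 = 1/(1+e^{-3.2500}) = 0.9627
P_3 = 1/(1+e^{-0.3600}) = 0.5890
L = P_1 × P_2 × P_3 = 0.8721 × 0.9627 × 0.5890 = 0.49455

0.4945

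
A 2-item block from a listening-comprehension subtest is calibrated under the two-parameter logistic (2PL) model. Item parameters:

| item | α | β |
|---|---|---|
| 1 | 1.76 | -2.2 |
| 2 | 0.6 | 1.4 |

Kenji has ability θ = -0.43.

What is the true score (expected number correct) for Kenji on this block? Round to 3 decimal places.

1.208

P(θ) = 1 / (1 + exp(−α(θ − β)))
P_1 = 1/(1+e^{-3.1152}) = 0.9575
P_2 = 1/(1+e^{1.0980}) = 0.2501
E[score] = 0.9575 + 0.2501 = 1.2076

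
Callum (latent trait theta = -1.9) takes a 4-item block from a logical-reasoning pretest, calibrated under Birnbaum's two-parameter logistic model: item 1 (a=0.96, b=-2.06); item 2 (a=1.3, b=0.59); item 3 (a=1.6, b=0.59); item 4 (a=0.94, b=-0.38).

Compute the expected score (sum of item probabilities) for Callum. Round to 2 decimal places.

P(theta) = 1 / (1 + exp(−a(theta − b)))
P_1 = 1/(1+e^{-0.1536}) = 0.5383
P_2 = 1/(1+e^{3.2370}) = 0.0378
P_3 = 1/(1+e^{3.9840}) = 0.0183
P_4 = 1/(1+e^{1.4288}) = 0.1933
E[score] = 0.5383 + 0.0378 + 0.0183 + 0.1933 = 0.7877

0.79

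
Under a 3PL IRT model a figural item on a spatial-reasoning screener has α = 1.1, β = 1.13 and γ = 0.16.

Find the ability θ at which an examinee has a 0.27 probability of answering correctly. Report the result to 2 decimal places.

-0.59

P(θ) = γ + (1 − γ) · 1 / (1 + exp(−α(θ − β)))
Remove guessing floor: (0.27 − 0.16)/(1 − 0.16) = 0.1310
logit = ln(0.1310/0.8690) = -1.8926
θ = β + logit/(α) = 1.13 + (-1.8926)/1.1000 = -0.5905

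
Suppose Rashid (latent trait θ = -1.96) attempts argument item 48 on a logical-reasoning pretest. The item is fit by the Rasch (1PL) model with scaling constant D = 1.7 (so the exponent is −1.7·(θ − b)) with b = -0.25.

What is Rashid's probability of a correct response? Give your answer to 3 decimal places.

0.052

P(θ) = 1 / (1 + exp(−D·(θ − b)))
Exponent: 1.7 × (-1.96 − (-0.25)) = -2.9070
1/(1 + e^{2.9070}) = 0.0518
P = 0.0518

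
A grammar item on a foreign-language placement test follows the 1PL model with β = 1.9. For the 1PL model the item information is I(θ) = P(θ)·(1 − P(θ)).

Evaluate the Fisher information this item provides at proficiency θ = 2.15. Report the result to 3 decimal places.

0.246

P = 1/(1+e^{-0.2500}) = 0.5622
P(1−P) = 0.5622 × 0.4378 = 0.2461
I = P(1−P) = 0.24613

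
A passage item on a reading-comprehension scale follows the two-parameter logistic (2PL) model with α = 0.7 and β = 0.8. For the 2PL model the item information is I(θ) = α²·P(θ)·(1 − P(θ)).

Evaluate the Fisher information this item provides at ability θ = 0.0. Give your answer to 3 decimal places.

P = 1/(1+e^{0.5600}) = 0.3635
P(1−P) = 0.3635 × 0.6365 = 0.2314
I = α² × P(1−P) = 0.7² × 0.2314 = 0.11338

0.113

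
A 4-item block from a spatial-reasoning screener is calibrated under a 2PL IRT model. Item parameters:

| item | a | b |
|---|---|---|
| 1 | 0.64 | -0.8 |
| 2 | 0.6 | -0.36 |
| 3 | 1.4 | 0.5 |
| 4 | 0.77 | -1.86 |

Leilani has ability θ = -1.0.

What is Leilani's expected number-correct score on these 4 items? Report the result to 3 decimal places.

1.642

P(θ) = 1 / (1 + exp(−a(θ − b)))
P_1 = 1/(1+e^{0.1280}) = 0.4680
P_2 = 1/(1+e^{0.3840}) = 0.4052
P_3 = 1/(1+e^{2.1000}) = 0.1091
P_4 = 1/(1+e^{-0.6622}) = 0.6598
E[score] = 0.4680 + 0.4052 + 0.1091 + 0.6598 = 1.6421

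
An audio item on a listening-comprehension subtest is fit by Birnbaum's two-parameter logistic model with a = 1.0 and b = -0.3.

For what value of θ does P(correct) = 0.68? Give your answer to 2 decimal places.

P(θ) = 1 / (1 + exp(−a(θ − b)))
logit = ln(0.6800/0.3200) = 0.7538
θ = b + logit/(a) = -0.3 + 0.7538/1.0000 = 0.4538

0.45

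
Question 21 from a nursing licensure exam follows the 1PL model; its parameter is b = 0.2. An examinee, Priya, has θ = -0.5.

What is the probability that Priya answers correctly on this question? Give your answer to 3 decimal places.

P(θ) = 1 / (1 + exp(−(θ − b)))
Exponent: (-0.5 − 0.2) = -0.7000
1/(1 + e^{0.7000}) = 0.3318
P = 0.3318

0.332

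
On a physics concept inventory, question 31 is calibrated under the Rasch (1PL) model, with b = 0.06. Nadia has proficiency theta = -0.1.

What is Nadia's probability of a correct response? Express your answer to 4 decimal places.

P(theta) = 1 / (1 + exp(−(theta − b)))
Exponent: (-0.1 − 0.06) = -0.1600
1/(1 + e^{0.1600}) = 0.4601
P = 0.4601

0.4601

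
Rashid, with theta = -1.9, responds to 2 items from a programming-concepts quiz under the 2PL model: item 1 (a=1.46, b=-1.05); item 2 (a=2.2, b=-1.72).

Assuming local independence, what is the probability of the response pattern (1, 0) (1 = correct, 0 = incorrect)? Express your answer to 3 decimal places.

0.134

P(theta) = 1 / (1 + exp(−a(theta − b)))
P_1 = 1/(1+e^{1.2410}) = 0.2243
P_2 = 1/(1+e^{0.3960}) = 0.4023
L = P_1 × (1−P_2) = 0.2243 × 0.5977 = 0.13405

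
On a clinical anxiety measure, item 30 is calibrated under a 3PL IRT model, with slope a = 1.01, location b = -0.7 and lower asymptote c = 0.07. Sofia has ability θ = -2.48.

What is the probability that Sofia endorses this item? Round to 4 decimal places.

0.2022

P(θ) = c + (1 − c) · 1 / (1 + exp(−a(θ − b)))
Exponent: 1.01 × (-2.48 − (-0.7)) = -1.7978
1/(1 + e^{1.7978}) = 0.1421
P = 0.07 + 0.93 × 0.1421 = 0.2022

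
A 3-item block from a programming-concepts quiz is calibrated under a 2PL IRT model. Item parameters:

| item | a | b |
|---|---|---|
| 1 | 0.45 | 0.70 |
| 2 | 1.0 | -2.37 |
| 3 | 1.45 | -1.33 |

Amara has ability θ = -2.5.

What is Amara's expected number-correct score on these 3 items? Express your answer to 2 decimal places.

0.81

P(θ) = 1 / (1 + exp(−a(θ − b)))
P_1 = 1/(1+e^{1.4400}) = 0.1915
P_2 = 1/(1+e^{0.1300}) = 0.4675
P_3 = 1/(1+e^{1.6965}) = 0.1549
E[score] = 0.1915 + 0.4675 + 0.1549 = 0.8140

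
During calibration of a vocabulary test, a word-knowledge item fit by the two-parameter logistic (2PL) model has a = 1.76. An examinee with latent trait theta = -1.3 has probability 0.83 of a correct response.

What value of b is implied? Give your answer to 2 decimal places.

P(theta) = 1 / (1 + exp(−a(theta − b)))
logit(0.83) = ln(0.83/0.17) = 1.5856
b = theta − logit/(a) = -1.3 − 1.5856/1.7600 = -2.2009

-2.20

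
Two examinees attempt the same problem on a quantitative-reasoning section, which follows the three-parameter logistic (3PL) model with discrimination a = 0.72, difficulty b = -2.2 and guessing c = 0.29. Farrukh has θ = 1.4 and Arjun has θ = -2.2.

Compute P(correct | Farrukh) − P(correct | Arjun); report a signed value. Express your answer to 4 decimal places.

P(θ) = c + (1 − c) · 1 / (1 + exp(−a(θ − b)))
P(Farrukh) = 0.9505  [exponent 2.5920]
P(Arjun) = 0.6450  [exponent 0.0000]
Difference = 0.9505 − 0.6450 = 0.3055

0.3055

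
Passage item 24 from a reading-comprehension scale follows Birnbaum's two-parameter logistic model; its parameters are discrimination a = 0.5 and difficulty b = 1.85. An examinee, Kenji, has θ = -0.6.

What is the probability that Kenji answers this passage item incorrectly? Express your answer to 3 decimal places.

0.773

P(θ) = 1 / (1 + exp(−a(θ − b)))
Exponent: 0.5 × (-0.6 − 1.85) = -1.2250
1/(1 + e^{1.2250}) = 0.2271
P(incorrect) = 1 − 0.2271 = 0.7729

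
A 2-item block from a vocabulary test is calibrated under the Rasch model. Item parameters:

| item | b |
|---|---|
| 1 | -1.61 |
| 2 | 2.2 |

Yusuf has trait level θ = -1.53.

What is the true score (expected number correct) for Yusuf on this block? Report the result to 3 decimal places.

P(θ) = 1 / (1 + exp(−(θ − b)))
P_1 = 1/(1+e^{-0.0800}) = 0.5200
P_2 = 1/(1+e^{3.7300}) = 0.0234
E[score] = 0.5200 + 0.0234 = 0.5434

0.543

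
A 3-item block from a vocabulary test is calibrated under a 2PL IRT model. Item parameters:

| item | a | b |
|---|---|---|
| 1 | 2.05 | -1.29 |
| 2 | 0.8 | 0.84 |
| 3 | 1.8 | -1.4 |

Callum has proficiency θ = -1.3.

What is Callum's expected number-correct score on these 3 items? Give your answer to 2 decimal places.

1.19

P(θ) = 1 / (1 + exp(−a(θ − b)))
P_1 = 1/(1+e^{0.0205}) = 0.4949
P_2 = 1/(1+e^{1.7120}) = 0.1529
P_3 = 1/(1+e^{-0.1800}) = 0.5449
E[score] = 0.4949 + 0.1529 + 0.5449 = 1.1927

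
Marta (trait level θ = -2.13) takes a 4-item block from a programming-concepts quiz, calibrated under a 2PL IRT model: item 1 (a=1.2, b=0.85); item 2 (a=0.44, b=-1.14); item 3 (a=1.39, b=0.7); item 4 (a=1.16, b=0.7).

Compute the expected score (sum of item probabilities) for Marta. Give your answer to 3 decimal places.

0.475

P(θ) = 1 / (1 + exp(−a(θ − b)))
P_1 = 1/(1+e^{3.5760}) = 0.0272
P_2 = 1/(1+e^{0.4356}) = 0.3928
P_3 = 1/(1+e^{3.9337}) = 0.0192
P_4 = 1/(1+e^{3.2828}) = 0.0362
E[score] = 0.0272 + 0.3928 + 0.0192 + 0.0362 = 0.4754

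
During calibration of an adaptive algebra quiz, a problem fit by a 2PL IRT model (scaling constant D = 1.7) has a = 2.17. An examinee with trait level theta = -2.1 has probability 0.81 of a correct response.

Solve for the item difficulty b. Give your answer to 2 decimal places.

-2.49

P(theta) = 1 / (1 + exp(−D·a(theta − b)))
logit(0.81) = ln(0.81/0.19) = 1.4500
b = theta − logit/(1.7·a) = -2.1 − 1.4500/3.6890 = -2.4931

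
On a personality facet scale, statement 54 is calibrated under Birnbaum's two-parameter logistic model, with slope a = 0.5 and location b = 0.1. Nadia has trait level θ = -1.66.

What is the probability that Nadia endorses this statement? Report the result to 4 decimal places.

P(θ) = 1 / (1 + exp(−a(θ − b)))
Exponent: 0.5 × (-1.66 − 0.1) = -0.8800
1/(1 + e^{0.8800}) = 0.2932

0.2932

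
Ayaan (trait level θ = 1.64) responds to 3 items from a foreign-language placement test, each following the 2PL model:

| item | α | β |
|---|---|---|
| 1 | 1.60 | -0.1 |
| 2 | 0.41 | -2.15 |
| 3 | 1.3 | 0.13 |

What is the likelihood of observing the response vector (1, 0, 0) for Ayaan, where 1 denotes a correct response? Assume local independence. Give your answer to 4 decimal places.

P(θ) = 1 / (1 + exp(−α(θ − β)))
P_1 = 1/(1+e^{-2.7840}) = 0.9418
P_2 = 1/(1+e^{-1.5539}) = 0.8255
P_3 = 1/(1+e^{-1.9630}) = 0.8769
L = P_1 × (1−P_2) × (1−P_3) = 0.9418 × 0.1745 × 0.1231 = 0.02024

0.0202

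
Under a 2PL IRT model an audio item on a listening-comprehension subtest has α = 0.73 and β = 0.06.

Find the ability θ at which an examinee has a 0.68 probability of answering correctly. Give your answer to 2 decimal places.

P(θ) = 1 / (1 + exp(−α(θ − β)))
logit = ln(0.6800/0.3200) = 0.7538
θ = β + logit/(α) = 0.06 + 0.7538/0.7300 = 1.0926

1.09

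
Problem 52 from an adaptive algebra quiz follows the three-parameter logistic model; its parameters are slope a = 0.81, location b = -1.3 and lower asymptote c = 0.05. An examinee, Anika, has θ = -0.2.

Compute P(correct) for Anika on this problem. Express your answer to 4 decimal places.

P(θ) = c + (1 − c) · 1 / (1 + exp(−a(θ − b)))
Exponent: 0.81 × (-0.2 − (-1.3)) = 0.8910
1/(1 + e^{-0.8910}) = 0.7091
P = 0.05 + 0.95 × 0.7091 = 0.7236

0.7236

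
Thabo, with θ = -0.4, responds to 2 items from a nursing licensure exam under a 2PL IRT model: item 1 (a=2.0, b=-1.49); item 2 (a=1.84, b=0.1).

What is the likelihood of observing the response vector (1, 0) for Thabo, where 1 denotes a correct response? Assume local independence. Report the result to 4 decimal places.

0.6424

P(θ) = 1 / (1 + exp(−a(θ − b)))
P_1 = 1/(1+e^{-2.1800}) = 0.8984
P_2 = 1/(1+e^{0.9200}) = 0.2850
L = P_1 × (1−P_2) = 0.8984 × 0.7150 = 0.64242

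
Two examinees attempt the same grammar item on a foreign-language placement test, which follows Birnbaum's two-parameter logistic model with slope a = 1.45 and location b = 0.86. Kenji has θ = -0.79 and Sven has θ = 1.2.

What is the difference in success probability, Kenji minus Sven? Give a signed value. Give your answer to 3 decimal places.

P(θ) = 1 / (1 + exp(−a(θ − b)))
P(Kenji) = 0.0837  [exponent -2.3925]
P(Sven) = 0.6208  [exponent 0.4930]
Difference = 0.0837 − 0.6208 = -0.5371

-0.537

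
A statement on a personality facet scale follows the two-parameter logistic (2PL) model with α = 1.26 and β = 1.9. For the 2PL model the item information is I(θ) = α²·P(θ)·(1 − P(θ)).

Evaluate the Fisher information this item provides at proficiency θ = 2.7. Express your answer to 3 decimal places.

P = 1/(1+e^{-1.0080}) = 0.7326
P(1−P) = 0.7326 × 0.2674 = 0.1959
I = α² × P(1−P) = 1.26² × 0.1959 = 0.31099

0.311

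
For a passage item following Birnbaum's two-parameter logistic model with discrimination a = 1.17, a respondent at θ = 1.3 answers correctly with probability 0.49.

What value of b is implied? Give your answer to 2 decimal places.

P(θ) = 1 / (1 + exp(−a(θ − b)))
logit(0.49) = ln(0.49/0.51) = -0.0400
b = θ − logit/(a) = 1.3 − (-0.0400)/1.1700 = 1.3342

1.33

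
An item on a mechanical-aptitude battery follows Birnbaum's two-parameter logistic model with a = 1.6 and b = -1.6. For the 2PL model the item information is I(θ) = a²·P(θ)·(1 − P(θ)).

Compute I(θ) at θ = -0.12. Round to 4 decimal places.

P = 1/(1+e^{-2.3680}) = 0.9144
P(1−P) = 0.9144 × 0.0856 = 0.0783
I = a² × P(1−P) = 1.6² × 0.0783 = 0.20047

0.2005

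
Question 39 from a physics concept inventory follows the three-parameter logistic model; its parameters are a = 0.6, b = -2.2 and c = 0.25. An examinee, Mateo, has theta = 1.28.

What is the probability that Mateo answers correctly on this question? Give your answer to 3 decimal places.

P(theta) = c + (1 − c) · 1 / (1 + exp(−a(theta − b)))
Exponent: 0.6 × (1.28 − (-2.2)) = 2.0880
1/(1 + e^{-2.0880}) = 0.8897
P = 0.25 + 0.75 × 0.8897 = 0.9173

0.917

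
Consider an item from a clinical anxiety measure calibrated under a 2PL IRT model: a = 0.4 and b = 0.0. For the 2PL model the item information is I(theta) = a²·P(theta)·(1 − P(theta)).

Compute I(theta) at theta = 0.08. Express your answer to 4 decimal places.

0.0400

P = 1/(1+e^{-0.0320}) = 0.5080
P(1−P) = 0.5080 × 0.4920 = 0.2499
I = a² × P(1−P) = 0.4² × 0.2499 = 0.03999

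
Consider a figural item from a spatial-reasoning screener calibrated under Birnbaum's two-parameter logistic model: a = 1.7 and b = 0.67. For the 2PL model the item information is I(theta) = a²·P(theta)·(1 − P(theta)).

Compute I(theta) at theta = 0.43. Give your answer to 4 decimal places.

P = 1/(1+e^{0.4080}) = 0.3994
P(1−P) = 0.3994 × 0.6006 = 0.2399
I = a² × P(1−P) = 1.7² × 0.2399 = 0.69325

0.6932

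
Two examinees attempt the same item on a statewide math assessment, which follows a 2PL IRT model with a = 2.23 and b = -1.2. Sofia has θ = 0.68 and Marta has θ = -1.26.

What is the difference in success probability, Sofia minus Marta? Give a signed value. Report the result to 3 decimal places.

0.519

P(θ) = 1 / (1 + exp(−a(θ − b)))
P(Sofia) = 0.9851  [exponent 4.1924]
P(Marta) = 0.4666  [exponent -0.1338]
Difference = 0.9851 − 0.4666 = 0.5185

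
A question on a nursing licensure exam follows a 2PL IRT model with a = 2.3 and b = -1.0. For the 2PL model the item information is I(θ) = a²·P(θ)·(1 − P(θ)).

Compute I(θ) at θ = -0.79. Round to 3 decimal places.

1.248

P = 1/(1+e^{-0.4830}) = 0.6185
P(1−P) = 0.6185 × 0.3815 = 0.2360
I = a² × P(1−P) = 2.3² × 0.2360 = 1.24827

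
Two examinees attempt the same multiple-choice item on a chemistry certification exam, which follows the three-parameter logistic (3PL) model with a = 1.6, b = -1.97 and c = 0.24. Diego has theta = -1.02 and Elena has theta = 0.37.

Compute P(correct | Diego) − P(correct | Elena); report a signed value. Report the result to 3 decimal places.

-0.119

P(theta) = c + (1 − c) · 1 / (1 + exp(−a(theta − b)))
P(Diego) = 0.8636  [exponent 1.5200]
P(Elena) = 0.9824  [exponent 3.7440]
Difference = 0.8636 − 0.9824 = -0.1188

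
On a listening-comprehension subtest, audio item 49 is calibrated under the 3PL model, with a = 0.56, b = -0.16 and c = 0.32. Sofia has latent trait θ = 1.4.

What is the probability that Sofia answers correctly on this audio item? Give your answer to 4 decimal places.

0.7997

P(θ) = c + (1 − c) · 1 / (1 + exp(−a(θ − b)))
Exponent: 0.56 × (1.4 − (-0.16)) = 0.8736
1/(1 + e^{-0.8736}) = 0.7055
P = 0.32 + 0.68 × 0.7055 = 0.7997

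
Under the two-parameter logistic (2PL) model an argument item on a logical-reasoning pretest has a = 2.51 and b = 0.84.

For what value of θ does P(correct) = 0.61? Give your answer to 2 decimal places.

P(θ) = 1 / (1 + exp(−a(θ − b)))
logit = ln(0.6100/0.3900) = 0.4473
θ = b + logit/(a) = 0.84 + 0.4473/2.5100 = 1.0182

1.02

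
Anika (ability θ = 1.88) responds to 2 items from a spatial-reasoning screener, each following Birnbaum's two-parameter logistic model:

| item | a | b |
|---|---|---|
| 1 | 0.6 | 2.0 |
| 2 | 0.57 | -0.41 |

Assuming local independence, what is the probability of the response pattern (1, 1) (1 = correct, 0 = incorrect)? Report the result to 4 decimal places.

P(θ) = 1 / (1 + exp(−a(θ − b)))
P_1 = 1/(1+e^{0.0720}) = 0.4820
P_2 = 1/(1+e^{-1.3053}) = 0.7867
L = P_1 × P_2 = 0.4820 × 0.7867 = 0.37921

0.3792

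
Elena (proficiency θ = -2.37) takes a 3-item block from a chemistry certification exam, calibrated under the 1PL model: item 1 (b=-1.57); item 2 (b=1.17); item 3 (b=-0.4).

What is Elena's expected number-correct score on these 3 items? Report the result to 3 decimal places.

P(θ) = 1 / (1 + exp(−(θ − b)))
P_1 = 1/(1+e^{0.8000}) = 0.3100
P_2 = 1/(1+e^{3.5400}) = 0.0282
P_3 = 1/(1+e^{1.9700}) = 0.1224
E[score] = 0.3100 + 0.0282 + 0.1224 = 0.4606

0.461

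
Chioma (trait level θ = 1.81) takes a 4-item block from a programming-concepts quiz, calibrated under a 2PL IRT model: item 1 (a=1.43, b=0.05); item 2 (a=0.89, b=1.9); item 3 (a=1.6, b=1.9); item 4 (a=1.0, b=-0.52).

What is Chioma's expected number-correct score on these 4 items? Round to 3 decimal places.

2.781

P(θ) = 1 / (1 + exp(−a(θ − b)))
P_1 = 1/(1+e^{-2.5168}) = 0.9253
P_2 = 1/(1+e^{0.0801}) = 0.4800
P_3 = 1/(1+e^{0.1440}) = 0.4641
P_4 = 1/(1+e^{-2.3300}) = 0.9113
E[score] = 0.9253 + 0.4800 + 0.4641 + 0.9113 = 2.7807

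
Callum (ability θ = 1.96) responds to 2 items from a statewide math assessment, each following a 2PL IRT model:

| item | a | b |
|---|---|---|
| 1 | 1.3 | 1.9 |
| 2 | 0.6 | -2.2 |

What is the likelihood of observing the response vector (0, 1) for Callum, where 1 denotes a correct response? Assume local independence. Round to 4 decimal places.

P(θ) = 1 / (1 + exp(−a(θ − b)))
P_1 = 1/(1+e^{-0.0780}) = 0.5195
P_2 = 1/(1+e^{-2.4960}) = 0.9239
L = (1−P_1) × P_2 = 0.4805 × 0.9239 = 0.44392

0.4439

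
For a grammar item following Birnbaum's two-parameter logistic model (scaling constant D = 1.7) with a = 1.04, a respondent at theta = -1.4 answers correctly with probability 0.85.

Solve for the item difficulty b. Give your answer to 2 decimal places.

P(theta) = 1 / (1 + exp(−D·a(theta − b)))
logit(0.85) = ln(0.85/0.15) = 1.7346
b = theta − logit/(1.7·a) = -1.4 − 1.7346/1.7680 = -2.3811

-2.38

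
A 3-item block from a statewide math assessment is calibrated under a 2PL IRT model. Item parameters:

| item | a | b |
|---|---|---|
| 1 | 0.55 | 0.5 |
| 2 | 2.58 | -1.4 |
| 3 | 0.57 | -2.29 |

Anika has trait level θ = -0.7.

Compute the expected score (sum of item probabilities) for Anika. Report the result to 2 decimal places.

1.91

P(θ) = 1 / (1 + exp(−a(θ − b)))
P_1 = 1/(1+e^{0.6600}) = 0.3407
P_2 = 1/(1+e^{-1.8060}) = 0.8589
P_3 = 1/(1+e^{-0.9063}) = 0.7122
E[score] = 0.3407 + 0.8589 + 0.7122 = 1.9119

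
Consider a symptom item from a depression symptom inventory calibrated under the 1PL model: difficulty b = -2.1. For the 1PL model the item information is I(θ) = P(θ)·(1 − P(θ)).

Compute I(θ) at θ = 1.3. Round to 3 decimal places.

0.031

P = 1/(1+e^{-3.4000}) = 0.9677
P(1−P) = 0.9677 × 0.0323 = 0.0313
I = P(1−P) = 0.03125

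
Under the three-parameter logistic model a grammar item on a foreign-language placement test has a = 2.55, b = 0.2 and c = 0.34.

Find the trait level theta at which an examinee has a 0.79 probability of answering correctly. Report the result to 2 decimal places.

0.50

P(theta) = c + (1 − c) · 1 / (1 + exp(−a(theta − b)))
Remove guessing floor: (0.79 − 0.34)/(1 − 0.34) = 0.6818
logit = ln(0.6818/0.3182) = 0.7621
theta = b + logit/(a) = 0.2 + 0.7621/2.5500 = 0.4989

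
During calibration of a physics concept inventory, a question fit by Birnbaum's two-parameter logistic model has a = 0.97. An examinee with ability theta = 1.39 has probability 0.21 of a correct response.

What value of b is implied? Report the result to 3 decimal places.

2.756

P(theta) = 1 / (1 + exp(−a(theta − b)))
logit(0.21) = ln(0.21/0.79) = -1.3249
b = theta − logit/(a) = 1.39 − (-1.3249)/0.9700 = 2.7559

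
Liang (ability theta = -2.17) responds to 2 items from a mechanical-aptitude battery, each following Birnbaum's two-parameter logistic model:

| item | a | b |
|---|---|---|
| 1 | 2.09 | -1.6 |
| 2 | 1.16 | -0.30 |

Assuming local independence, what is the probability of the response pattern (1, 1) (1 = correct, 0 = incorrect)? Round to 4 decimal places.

0.0239

P(theta) = 1 / (1 + exp(−a(theta − b)))
P_1 = 1/(1+e^{1.1913}) = 0.2330
P_2 = 1/(1+e^{2.1692}) = 0.1026
L = P_1 × P_2 = 0.2330 × 0.1026 = 0.02390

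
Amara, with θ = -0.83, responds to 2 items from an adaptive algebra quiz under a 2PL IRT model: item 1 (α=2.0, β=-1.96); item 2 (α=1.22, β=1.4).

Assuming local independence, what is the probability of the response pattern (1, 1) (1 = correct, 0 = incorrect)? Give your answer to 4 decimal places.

P(θ) = 1 / (1 + exp(−α(θ − β)))
P_1 = 1/(1+e^{-2.2600}) = 0.9055
P_2 = 1/(1+e^{2.7206}) = 0.0618
L = P_1 × P_2 = 0.9055 × 0.0618 = 0.05593

0.0559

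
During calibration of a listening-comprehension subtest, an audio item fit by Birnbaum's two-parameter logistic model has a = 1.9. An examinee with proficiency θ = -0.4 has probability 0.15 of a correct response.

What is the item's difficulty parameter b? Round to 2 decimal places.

P(θ) = 1 / (1 + exp(−a(θ − b)))
logit(0.15) = ln(0.15/0.85) = -1.7346
b = θ − logit/(a) = -0.4 − (-1.7346)/1.9000 = 0.5129

0.51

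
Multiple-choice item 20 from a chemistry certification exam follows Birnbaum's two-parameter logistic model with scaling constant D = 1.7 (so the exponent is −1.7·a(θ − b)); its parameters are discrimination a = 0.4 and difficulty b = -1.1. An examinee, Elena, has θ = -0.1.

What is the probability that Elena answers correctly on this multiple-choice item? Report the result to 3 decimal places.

0.664

P(θ) = 1 / (1 + exp(−D·a(θ − b)))
Exponent: 1.7 × 0.4 × (-0.1 − (-1.1)) = 0.6800
1/(1 + e^{-0.6800}) = 0.6637
P = 0.6637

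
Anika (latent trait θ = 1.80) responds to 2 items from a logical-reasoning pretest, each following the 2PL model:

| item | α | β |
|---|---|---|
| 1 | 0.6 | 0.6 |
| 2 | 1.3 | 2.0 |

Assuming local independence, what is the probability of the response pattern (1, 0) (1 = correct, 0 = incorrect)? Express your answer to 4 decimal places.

P(θ) = 1 / (1 + exp(−α(θ − β)))
P_1 = 1/(1+e^{-0.7200}) = 0.6726
P_2 = 1/(1+e^{0.2600}) = 0.4354
L = P_1 × (1−P_2) = 0.6726 × 0.5646 = 0.37978

0.3798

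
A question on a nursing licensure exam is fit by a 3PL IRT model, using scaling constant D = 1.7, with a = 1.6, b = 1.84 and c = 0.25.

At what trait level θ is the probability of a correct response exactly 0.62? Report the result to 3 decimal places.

1.830

P(θ) = c + (1 − c) · 1 / (1 + exp(−D·a(θ − b)))
Remove guessing floor: (0.62 − 0.25)/(1 − 0.25) = 0.4933
logit = ln(0.4933/0.5067) = -0.0267
θ = b + logit/(1.7·a) = 1.84 + (-0.0267)/2.7200 = 1.8302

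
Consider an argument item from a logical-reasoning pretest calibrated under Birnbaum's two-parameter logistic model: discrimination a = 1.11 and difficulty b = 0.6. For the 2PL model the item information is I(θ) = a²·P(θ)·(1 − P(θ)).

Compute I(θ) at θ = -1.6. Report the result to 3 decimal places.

P = 1/(1+e^{2.4420}) = 0.0800
P(1−P) = 0.0800 × 0.9200 = 0.0736
I = a² × P(1−P) = 1.11² × 0.0736 = 0.09071

0.091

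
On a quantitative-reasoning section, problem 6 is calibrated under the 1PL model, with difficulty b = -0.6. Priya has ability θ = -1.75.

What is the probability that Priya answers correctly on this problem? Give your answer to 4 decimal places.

0.2405

P(θ) = 1 / (1 + exp(−(θ − b)))
Exponent: (-1.75 − (-0.6)) = -1.1500
1/(1 + e^{1.1500}) = 0.2405
P = 0.2405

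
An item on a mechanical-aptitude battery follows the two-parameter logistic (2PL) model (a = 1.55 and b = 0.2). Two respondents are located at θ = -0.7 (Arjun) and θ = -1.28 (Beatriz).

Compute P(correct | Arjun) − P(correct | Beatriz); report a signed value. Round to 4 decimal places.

0.1070

P(θ) = 1 / (1 + exp(−a(θ − b)))
P(Arjun) = 0.1986  [exponent -1.3950]
P(Beatriz) = 0.0916  [exponent -2.2940]
Difference = 0.1986 − 0.0916 = 0.1070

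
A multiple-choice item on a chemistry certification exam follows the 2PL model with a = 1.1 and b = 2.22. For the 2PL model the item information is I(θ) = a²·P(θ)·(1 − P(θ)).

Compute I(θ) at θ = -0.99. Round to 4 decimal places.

P = 1/(1+e^{3.5310}) = 0.0284
P(1−P) = 0.0284 × 0.9716 = 0.0276
I = a² × P(1−P) = 1.1² × 0.0276 = 0.03344

0.0334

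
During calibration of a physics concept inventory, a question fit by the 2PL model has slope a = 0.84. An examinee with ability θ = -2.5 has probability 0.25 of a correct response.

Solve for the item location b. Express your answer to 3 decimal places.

P(θ) = 1 / (1 + exp(−a(θ − b)))
logit(0.25) = ln(0.25/0.75) = -1.0986
b = θ − logit/(a) = -2.5 − (-1.0986)/0.8400 = -1.1921

-1.192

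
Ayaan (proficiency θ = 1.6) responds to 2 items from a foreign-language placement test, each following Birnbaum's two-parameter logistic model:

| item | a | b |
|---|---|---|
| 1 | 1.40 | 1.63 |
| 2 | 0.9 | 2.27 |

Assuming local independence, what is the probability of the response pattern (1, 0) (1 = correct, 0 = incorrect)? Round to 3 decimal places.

P(θ) = 1 / (1 + exp(−a(θ − b)))
P_1 = 1/(1+e^{0.0420}) = 0.4895
P_2 = 1/(1+e^{0.6030}) = 0.3537
L = P_1 × (1−P_2) = 0.4895 × 0.6463 = 0.31639

0.316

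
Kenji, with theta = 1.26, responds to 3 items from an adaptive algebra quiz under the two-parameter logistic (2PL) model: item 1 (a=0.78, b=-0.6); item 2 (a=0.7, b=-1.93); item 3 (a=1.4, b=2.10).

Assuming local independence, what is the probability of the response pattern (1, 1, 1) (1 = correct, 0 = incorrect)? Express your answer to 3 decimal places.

0.173

P(theta) = 1 / (1 + exp(−a(theta − b)))
P_1 = 1/(1+e^{-1.4508}) = 0.8101
P_2 = 1/(1+e^{-2.2330}) = 0.9032
P_3 = 1/(1+e^{1.1760}) = 0.2358
L = P_1 × P_2 × P_3 = 0.8101 × 0.9032 × 0.2358 = 0.17251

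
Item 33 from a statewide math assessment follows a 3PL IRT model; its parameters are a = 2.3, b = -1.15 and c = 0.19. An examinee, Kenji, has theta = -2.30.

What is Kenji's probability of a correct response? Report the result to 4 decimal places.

0.2437

P(theta) = c + (1 − c) · 1 / (1 + exp(−a(theta − b)))
Exponent: 2.3 × (-2.30 − (-1.15)) = -2.6450
1/(1 + e^{2.6450}) = 0.0663
P = 0.19 + 0.81 × 0.0663 = 0.2437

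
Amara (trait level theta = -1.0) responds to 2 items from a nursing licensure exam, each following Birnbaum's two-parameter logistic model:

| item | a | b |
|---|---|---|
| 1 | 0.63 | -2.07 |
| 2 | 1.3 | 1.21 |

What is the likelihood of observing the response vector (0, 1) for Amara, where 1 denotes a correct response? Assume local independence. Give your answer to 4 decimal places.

0.0181

P(theta) = 1 / (1 + exp(−a(theta − b)))
P_1 = 1/(1+e^{-0.6741}) = 0.6624
P_2 = 1/(1+e^{2.8730}) = 0.0535
L = (1−P_1) × P_2 = 0.3376 × 0.0535 = 0.01806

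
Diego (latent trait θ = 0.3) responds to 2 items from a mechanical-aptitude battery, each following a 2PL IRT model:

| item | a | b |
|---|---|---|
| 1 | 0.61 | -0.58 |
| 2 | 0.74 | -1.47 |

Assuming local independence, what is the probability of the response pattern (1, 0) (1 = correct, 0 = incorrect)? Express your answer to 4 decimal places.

P(θ) = 1 / (1 + exp(−a(θ − b)))
P_1 = 1/(1+e^{-0.5368}) = 0.6311
P_2 = 1/(1+e^{-1.3098}) = 0.7875
L = P_1 × (1−P_2) = 0.6311 × 0.2125 = 0.13411

0.1341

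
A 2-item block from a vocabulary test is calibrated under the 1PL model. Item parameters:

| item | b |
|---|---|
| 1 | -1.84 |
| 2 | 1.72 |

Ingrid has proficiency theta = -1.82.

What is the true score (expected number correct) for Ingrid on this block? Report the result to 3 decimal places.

0.533

P(theta) = 1 / (1 + exp(−(theta − b)))
P_1 = 1/(1+e^{-0.0200}) = 0.5050
P_2 = 1/(1+e^{3.5400}) = 0.0282
E[score] = 0.5050 + 0.0282 = 0.5332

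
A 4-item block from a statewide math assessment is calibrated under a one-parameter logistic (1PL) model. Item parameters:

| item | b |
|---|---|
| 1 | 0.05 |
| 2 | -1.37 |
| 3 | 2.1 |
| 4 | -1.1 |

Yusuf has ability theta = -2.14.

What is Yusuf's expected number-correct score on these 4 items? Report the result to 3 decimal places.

P(theta) = 1 / (1 + exp(−(theta − b)))
P_1 = 1/(1+e^{2.1900}) = 0.1007
P_2 = 1/(1+e^{0.7700}) = 0.3165
P_3 = 1/(1+e^{4.2400}) = 0.0142
P_4 = 1/(1+e^{1.0400}) = 0.2611
E[score] = 0.1007 + 0.3165 + 0.0142 + 0.2611 = 0.6925

0.692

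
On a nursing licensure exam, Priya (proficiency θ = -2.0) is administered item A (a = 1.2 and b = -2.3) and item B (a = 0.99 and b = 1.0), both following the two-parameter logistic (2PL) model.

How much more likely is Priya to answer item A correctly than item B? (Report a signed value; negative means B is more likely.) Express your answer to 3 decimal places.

0.540

P(θ) = 1 / (1 + exp(−a(θ − b)))
P_A = 0.5890
P_B = 0.0488
P_A − P_B = 0.5402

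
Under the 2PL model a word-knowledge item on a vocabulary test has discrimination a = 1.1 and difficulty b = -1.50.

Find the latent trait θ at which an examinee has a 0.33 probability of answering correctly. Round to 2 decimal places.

-2.14

P(θ) = 1 / (1 + exp(−a(θ − b)))
logit = ln(0.3300/0.6700) = -0.7082
θ = b + logit/(a) = -1.50 + (-0.7082)/1.1000 = -2.1438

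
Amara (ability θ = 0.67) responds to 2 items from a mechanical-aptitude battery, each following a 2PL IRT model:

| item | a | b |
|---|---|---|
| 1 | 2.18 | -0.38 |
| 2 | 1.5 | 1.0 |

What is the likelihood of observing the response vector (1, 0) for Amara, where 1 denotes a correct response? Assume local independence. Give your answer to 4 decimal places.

0.5641

P(θ) = 1 / (1 + exp(−a(θ − b)))
P_1 = 1/(1+e^{-2.2890}) = 0.9080
P_2 = 1/(1+e^{0.4950}) = 0.3787
L = P_1 × (1−P_2) = 0.9080 × 0.6213 = 0.56410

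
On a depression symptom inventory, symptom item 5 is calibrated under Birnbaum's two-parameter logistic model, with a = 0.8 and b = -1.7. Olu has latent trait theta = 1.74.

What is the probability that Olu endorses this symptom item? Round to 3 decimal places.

P(theta) = 1 / (1 + exp(−a(theta − b)))
Exponent: 0.8 × (1.74 − (-1.7)) = 2.7520
1/(1 + e^{-2.7520}) = 0.9400

0.940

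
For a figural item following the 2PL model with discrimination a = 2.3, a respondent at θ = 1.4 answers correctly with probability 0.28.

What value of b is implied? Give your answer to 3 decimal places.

1.811

P(θ) = 1 / (1 + exp(−a(θ − b)))
logit(0.28) = ln(0.28/0.72) = -0.9445
b = θ − logit/(a) = 1.4 − (-0.9445)/2.3000 = 1.8106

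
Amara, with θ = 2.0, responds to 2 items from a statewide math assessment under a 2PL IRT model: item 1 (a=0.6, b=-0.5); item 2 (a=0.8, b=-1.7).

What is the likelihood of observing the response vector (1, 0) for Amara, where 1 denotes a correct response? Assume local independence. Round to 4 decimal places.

0.0403

P(θ) = 1 / (1 + exp(−a(θ − b)))
P_1 = 1/(1+e^{-1.5000}) = 0.8176
P_2 = 1/(1+e^{-2.9600}) = 0.9507
L = P_1 × (1−P_2) = 0.8176 × 0.0493 = 0.04028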